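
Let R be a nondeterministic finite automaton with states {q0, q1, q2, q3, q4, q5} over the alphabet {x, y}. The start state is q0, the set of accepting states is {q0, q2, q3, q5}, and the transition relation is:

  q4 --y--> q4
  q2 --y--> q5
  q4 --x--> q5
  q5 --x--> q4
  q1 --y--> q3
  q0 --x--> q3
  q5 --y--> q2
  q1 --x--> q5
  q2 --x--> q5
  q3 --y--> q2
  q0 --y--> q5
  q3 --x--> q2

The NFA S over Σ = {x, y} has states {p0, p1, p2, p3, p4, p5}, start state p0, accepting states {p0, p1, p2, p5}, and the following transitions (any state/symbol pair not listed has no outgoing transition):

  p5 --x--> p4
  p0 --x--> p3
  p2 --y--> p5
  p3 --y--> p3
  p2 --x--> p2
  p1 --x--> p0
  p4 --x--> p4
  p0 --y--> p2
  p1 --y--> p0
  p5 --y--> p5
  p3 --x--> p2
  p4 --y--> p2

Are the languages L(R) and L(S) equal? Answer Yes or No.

No

The string x is accepted by R but rejected by S.
So L(R) ≠ L(S).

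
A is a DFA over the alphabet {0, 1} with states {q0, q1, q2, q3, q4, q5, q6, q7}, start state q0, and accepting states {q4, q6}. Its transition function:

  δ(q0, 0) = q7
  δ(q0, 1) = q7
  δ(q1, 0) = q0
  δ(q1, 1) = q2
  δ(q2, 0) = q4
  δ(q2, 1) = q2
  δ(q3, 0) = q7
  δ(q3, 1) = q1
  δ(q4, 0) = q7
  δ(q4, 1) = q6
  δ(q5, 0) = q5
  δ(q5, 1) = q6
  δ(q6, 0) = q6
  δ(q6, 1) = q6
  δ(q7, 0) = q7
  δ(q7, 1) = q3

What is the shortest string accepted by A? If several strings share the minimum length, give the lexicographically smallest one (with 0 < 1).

A breadth-first search from q0 reaches an accepting state first via the path q0 → q7 → q3 → q1 → q2 → q4 on input 01110.
No string of length < 5 is accepted (BFS exhausts all shorter strings without reaching an accepting state), and 01110 is the lexicographically least accepting string of length 5.

01110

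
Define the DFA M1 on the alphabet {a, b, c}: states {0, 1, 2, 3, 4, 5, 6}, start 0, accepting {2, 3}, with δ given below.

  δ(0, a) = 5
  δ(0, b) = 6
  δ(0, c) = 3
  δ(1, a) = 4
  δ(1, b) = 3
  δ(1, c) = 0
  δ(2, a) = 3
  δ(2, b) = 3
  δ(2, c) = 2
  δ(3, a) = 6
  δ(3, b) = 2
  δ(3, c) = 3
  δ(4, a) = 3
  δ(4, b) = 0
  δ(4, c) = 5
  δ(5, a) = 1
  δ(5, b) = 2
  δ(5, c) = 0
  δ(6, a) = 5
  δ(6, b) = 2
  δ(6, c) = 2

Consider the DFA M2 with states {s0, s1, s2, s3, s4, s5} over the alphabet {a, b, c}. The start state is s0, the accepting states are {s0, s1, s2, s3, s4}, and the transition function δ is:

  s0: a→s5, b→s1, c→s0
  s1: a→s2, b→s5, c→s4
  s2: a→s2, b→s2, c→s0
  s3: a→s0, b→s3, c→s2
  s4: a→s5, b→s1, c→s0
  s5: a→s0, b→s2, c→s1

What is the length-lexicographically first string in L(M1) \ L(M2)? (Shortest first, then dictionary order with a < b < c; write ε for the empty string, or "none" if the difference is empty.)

The string bb is accepted by M1 but not by M2.
No shorter string lies in the difference, and bb is the lexicographically first length-2 string in L(M1) \ L(M2).

bb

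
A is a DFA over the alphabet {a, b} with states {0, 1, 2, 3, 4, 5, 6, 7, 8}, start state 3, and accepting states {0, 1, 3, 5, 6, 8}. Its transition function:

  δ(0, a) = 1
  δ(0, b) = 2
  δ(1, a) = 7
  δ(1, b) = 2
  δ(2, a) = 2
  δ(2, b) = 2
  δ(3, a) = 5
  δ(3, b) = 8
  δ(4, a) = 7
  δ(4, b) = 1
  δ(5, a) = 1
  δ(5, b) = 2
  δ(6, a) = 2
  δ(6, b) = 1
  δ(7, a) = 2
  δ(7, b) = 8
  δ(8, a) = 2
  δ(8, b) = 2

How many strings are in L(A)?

The useful subgraph on states {1, 3, 5, 7, 8} is acyclic, so L(A) is finite; the longest accepting path visits 5 useful states, giving maximum string length 4.
Counting accepting paths from 3 by length: 1 of length 0, 2 of length 1, 1 of length 2, 1 of length 4. Total 5.

5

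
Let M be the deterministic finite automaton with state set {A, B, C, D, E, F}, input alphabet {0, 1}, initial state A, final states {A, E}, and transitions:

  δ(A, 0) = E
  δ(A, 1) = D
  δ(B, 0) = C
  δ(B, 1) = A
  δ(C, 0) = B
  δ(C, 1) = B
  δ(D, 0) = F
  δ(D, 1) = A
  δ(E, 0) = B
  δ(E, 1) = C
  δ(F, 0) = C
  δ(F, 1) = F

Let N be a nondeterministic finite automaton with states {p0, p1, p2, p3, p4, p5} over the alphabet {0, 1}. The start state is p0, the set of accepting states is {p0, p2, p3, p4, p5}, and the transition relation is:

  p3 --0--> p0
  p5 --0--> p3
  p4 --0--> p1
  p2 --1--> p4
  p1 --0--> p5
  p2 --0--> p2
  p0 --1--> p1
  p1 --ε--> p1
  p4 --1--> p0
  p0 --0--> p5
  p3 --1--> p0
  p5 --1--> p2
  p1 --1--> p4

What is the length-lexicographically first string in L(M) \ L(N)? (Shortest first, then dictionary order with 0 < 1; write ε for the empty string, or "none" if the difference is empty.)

110

The string 110 is accepted by M but not by N.
No shorter string lies in the difference, and 110 is the lexicographically first length-3 string in L(M) \ L(N).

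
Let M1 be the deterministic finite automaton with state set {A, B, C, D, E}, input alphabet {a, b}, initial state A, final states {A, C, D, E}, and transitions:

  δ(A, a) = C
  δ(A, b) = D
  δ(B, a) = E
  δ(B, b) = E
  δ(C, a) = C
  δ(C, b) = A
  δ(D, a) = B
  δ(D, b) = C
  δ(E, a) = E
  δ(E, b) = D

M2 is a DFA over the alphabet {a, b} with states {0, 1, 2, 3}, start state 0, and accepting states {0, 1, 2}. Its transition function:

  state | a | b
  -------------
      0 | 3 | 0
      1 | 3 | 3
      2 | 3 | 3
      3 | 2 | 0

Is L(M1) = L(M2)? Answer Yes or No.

The string a is accepted by M1 but rejected by M2.
So L(M1) ≠ L(M2).

No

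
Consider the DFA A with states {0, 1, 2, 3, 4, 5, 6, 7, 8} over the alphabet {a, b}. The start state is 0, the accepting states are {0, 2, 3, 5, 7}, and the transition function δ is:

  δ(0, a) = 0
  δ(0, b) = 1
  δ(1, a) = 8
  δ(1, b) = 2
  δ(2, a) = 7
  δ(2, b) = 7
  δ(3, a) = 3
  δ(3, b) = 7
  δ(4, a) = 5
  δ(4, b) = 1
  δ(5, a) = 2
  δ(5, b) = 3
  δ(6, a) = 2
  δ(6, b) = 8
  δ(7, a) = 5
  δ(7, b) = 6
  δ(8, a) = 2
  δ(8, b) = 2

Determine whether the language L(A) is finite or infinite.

infinite

State 0 is reachable from the start and can reach an accepting state, and it lies on the cycle 0 → 0.
Traversing that cycle any number of times yields accepted strings of unbounded length, so the language is infinite.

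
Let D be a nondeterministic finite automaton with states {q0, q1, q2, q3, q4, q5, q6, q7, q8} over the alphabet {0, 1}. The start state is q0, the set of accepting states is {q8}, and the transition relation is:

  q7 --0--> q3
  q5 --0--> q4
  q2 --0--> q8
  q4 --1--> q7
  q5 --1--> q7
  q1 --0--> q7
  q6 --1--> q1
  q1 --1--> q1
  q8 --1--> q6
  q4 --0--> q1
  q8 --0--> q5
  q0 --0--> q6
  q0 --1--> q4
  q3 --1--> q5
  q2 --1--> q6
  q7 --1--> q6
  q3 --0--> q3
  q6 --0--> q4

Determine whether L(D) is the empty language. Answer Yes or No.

The states reachable from the start state are {q0, q1, q3, q4, q5, q6, q7}.
None of the accepting states {q8} is reachable, so no string is accepted and L(D) = ∅.

Yes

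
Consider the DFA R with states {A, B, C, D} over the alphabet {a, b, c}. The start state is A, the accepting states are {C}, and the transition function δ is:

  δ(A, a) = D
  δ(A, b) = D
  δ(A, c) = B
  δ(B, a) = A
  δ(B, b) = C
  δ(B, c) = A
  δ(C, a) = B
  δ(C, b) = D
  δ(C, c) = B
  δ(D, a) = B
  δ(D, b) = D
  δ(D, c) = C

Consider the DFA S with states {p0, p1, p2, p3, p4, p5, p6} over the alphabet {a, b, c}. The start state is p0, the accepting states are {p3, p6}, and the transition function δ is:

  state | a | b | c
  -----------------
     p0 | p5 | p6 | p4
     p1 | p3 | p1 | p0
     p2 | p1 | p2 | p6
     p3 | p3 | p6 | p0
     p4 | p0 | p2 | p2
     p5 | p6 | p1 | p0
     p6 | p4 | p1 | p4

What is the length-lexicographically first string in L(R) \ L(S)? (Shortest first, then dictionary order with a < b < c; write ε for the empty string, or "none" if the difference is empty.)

The string ac is accepted by R but not by S.
No shorter string lies in the difference, and ac is the lexicographically first length-2 string in L(R) \ L(S).

ac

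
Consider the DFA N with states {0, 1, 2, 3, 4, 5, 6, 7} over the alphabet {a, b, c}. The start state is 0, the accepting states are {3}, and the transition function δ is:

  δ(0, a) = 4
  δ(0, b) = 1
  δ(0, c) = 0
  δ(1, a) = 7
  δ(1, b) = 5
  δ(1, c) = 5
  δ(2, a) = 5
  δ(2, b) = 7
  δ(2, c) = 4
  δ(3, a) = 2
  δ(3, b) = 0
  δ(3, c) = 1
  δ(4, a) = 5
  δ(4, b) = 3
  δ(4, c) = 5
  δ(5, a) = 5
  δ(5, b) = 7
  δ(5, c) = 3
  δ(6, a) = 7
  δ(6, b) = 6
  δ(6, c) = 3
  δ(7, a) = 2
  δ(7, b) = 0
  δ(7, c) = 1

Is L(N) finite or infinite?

State 0 is reachable from the start and can reach an accepting state, and it lies on the cycle 0 → 0.
Traversing that cycle any number of times yields accepted strings of unbounded length, so the language is infinite.

infinite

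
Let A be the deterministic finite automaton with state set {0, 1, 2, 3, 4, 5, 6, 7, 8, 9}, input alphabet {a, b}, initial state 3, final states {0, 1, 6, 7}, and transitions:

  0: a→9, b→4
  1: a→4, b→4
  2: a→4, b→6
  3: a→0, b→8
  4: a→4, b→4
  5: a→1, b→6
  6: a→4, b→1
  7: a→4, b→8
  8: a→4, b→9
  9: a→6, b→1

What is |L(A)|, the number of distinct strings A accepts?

The useful subgraph on states {0, 1, 3, 6, 8, 9} is acyclic, so L(A) is finite; the longest accepting path visits 5 useful states, giving maximum string length 4.
Counting accepting paths from 3 by length: 1 of length 1, 4 of length 3, 2 of length 4. Total 7.

7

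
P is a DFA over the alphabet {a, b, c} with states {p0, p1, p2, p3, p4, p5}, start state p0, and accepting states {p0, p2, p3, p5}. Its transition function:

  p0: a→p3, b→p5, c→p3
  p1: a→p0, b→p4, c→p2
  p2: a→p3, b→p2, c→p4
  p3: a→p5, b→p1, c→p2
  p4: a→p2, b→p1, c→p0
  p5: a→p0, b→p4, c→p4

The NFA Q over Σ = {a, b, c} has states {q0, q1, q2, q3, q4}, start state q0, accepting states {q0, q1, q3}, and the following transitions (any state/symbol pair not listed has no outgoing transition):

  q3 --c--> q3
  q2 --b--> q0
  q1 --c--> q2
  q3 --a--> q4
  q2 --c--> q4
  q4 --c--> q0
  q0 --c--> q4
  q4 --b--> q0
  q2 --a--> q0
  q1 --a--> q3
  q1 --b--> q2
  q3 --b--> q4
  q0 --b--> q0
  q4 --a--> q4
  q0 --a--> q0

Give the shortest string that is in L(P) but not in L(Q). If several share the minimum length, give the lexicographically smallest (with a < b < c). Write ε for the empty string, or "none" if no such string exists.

The string c is accepted by P but not by Q.
No shorter string lies in the difference, and c is the lexicographically first length-1 string in L(P) \ L(Q).

c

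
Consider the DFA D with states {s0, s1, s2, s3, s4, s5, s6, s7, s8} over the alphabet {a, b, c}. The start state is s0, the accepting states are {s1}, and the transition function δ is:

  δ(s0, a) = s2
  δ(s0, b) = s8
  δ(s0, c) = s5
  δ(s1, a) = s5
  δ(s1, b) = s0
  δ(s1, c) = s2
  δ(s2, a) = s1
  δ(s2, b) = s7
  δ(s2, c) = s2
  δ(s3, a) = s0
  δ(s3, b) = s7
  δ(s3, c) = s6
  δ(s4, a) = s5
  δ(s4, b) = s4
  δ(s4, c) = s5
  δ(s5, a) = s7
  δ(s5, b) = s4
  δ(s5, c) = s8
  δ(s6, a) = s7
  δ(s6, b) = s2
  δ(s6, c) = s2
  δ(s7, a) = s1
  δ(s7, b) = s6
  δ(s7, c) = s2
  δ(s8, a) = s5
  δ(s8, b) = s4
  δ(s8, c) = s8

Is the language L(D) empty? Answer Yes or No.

The string aa is accepted: the run s0 → s2 → s1 ends in the accepting state s1.
Since at least one string is accepted, L(D) is not empty.

No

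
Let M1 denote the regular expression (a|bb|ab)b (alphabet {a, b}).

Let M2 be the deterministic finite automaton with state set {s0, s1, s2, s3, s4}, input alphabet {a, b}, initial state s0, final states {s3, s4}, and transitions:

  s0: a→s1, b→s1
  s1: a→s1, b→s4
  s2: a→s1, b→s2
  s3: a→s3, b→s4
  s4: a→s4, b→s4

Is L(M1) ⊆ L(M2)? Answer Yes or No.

Yes

Converting the expression M1 to a DFA (subset construction, then merging equivalent states) gives the minimal DFA with states {r0, r1, r2, r3, r4, r5, r6}, start state r0, accepting states {r4, r6} and transitions r0: a→r1, b→r2; r1: a→r3, b→r4; r2: a→r3, b→r5; r3: a→r3, b→r3; r4: a→r3, b→r6; r5: a→r3, b→r6; r6: a→r3, b→r3.
Exploring the product automaton M1 × M2 from the start pair (r0, s0), following both machines on each input symbol, reaches 8 state pairs: (r0, s0), (r1, s1), (r2, s1), (r3, s1), (r4, s4), (r5, s4), (r3, s4), (r6, s4).
M1 accepts in {r4, r6} and M2 accepts in {s3, s4}. The reachable pairs whose M1-component is accepting are (r4, s4), (r6, s4); in each of them the M2-component is accepting too, so the product for L(M1) \ L(M2) (M1-component accepting, M2-component rejecting) has no reachable accepting pair and the difference is empty.
Hence every string in L(M1) is also in L(M2).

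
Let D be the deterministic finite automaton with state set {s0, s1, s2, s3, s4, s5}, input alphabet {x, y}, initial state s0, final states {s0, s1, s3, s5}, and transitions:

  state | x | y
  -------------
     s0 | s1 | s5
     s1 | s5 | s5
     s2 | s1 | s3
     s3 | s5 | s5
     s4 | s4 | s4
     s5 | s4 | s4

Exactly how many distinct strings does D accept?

The useful subgraph on states {s0, s1, s5} is acyclic, so L(D) is finite; the longest accepting path visits 3 useful states, giving maximum string length 2.
Counting accepting paths from s0 by length: 1 of length 0, 2 of length 1, 2 of length 2. Total 5.

5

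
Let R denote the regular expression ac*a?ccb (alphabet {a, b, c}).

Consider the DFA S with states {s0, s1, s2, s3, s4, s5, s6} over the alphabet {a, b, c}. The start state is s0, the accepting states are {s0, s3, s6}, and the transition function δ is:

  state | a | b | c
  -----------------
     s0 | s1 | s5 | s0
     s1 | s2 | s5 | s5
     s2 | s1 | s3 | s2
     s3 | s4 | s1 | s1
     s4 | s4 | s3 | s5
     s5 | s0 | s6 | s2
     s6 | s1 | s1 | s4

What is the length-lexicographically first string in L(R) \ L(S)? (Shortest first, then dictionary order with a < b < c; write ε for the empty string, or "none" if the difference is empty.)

acaccb

The string acaccb is accepted by R but not by S.
No shorter string lies in the difference, and acaccb is the lexicographically first length-6 string in L(R) \ L(S).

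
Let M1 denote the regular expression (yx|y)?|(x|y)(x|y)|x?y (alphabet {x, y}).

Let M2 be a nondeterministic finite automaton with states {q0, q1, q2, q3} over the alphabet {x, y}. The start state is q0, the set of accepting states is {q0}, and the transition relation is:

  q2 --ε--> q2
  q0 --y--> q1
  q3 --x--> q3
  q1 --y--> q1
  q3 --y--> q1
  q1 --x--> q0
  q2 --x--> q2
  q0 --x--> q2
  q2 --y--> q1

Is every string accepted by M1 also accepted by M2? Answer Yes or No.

No

The string y is in L(M1) but not in L(M2).
So L(M1) ⊄ L(M2).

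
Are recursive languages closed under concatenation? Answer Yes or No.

Yes

For an input of length n, try each of the n+1 split points, running the decider for L₁ on the prefix and the decider for L₂ on the suffix; accept if some split succeeds. Finitely many halting sub-runs, so this decides L₁L₂.
So the recursive languages are closed under concatenation.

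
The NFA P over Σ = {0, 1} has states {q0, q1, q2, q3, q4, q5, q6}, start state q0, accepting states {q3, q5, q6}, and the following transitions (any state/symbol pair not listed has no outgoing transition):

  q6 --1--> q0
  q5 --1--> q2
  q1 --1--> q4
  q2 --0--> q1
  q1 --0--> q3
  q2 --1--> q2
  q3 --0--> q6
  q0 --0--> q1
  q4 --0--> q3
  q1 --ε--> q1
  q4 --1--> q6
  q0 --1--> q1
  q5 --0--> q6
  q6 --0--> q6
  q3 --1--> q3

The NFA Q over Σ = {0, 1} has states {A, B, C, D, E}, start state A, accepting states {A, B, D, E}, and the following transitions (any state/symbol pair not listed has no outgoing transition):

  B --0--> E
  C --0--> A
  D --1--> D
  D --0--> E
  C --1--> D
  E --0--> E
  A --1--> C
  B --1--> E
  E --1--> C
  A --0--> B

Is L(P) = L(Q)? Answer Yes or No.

No

The string 001 is accepted by P but rejected by Q.
So L(P) ≠ L(Q).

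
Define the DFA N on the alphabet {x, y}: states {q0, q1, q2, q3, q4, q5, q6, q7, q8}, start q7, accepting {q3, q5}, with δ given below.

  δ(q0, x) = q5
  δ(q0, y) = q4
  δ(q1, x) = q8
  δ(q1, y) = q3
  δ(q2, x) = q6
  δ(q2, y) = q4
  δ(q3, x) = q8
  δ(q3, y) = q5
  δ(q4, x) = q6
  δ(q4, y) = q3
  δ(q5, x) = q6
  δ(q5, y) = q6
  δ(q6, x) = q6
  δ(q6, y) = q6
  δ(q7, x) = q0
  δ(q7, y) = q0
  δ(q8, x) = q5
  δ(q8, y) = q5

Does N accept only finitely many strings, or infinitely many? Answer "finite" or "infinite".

The useful states (reachable from q7 and able to reach an accepting state) are {q0, q3, q4, q5, q7, q8}.
Restricted to these states the transition graph has no cycle, so every accepting path has bounded length and L is finite.

finite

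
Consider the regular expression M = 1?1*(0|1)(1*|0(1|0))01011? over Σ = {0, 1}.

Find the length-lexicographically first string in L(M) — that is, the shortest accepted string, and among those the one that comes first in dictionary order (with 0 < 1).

By inspection of the expression, no string of length less than 5 matches, and 00101 is the lexicographically first match of length 5.

00101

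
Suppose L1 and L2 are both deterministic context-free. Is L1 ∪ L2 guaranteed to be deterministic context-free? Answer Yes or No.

No

{aⁿbⁿ : n≥0} and {aⁿb²ⁿ : n≥0} are each accepted by a deterministic PDA (push the a's; pop one per b, respectively one per two b's), but their union U is not. Suppose a DPDA M accepted U. Being deterministic, M has a single run on aⁿb²ⁿ, and since aⁿbⁿ ∈ U that run passes through an accepting configuration right after consuming the prefix aⁿbⁿ and then goes on to accept again after n more b's. Build an ordinary (nondeterministic) PDA M′ that simulates M on a's and b's and, at any moment when M is in an accepting state, may switch to a second mode in which it reads only c's, feeding each c to M as a b; M′ accepts when M does. Then M′ accepts aⁱbʲcᵏ (k≥1) exactly when both aⁱbʲ ∈ U and aⁱbʲ⁺ᵏ ∈ U, and checking the four cases (i=j or j=2i, combined with j+k=i or j+k=2i) leaves only i=j=k: so L(M′) ∩ a*b*c⁺ = {aⁿbⁿcⁿ : n≥1} would be context-free, which it is not (pumping lemma) — contradiction. (The union is an unambiguous CFL; it is determinism, not unambiguity, that fails.)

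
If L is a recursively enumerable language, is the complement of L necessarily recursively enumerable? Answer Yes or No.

If both L and its complement were r.e., running the two recognisers in parallel would decide L, so L would be recursive; but there are r.e. languages that are not recursive (e.g. the halting problem), and their complements are therefore not r.e.

No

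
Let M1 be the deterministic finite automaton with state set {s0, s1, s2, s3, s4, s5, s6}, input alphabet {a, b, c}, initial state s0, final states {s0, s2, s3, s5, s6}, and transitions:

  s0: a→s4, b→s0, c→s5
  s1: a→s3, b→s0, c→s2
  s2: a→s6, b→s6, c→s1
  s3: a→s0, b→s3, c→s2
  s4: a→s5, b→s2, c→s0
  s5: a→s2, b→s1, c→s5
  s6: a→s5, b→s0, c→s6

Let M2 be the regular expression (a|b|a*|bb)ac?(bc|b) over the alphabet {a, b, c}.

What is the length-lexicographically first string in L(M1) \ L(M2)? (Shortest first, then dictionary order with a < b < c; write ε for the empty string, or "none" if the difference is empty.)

ε

The empty string ε is accepted by M1 but not by M2.
Since ε is the unique shortest string, it is the required witness.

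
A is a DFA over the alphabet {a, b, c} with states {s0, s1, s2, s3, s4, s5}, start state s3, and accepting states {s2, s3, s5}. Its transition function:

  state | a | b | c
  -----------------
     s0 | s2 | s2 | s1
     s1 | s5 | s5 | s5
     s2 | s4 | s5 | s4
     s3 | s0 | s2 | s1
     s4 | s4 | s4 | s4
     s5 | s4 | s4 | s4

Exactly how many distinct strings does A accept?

13

The useful subgraph on states {s0, s1, s2, s3, s5} is acyclic, so L(A) is finite; the longest accepting path visits 4 useful states, giving maximum string length 3.
Counting accepting paths from s3 by length: 1 of length 0, 1 of length 1, 6 of length 2, 5 of length 3. Total 13.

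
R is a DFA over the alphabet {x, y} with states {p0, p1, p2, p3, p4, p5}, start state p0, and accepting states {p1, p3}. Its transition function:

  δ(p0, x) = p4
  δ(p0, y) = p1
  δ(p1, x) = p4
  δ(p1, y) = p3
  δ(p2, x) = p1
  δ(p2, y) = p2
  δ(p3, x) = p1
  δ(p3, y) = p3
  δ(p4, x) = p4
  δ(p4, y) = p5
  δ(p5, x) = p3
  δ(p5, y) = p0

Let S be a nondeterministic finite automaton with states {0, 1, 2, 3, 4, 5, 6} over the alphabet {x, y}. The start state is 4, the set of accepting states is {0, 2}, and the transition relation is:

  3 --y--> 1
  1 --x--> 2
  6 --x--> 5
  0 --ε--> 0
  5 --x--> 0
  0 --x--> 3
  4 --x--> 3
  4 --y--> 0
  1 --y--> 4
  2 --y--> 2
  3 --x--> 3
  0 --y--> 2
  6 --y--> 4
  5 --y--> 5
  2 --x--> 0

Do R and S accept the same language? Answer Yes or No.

Exploring the product automaton R × S from the start pair (p0, 4), following both machines on each input symbol, reaches 5 state pairs: (p0, 4), (p4, 3), (p1, 0), (p5, 1), (p3, 2).
R accepts in {p1, p3} and S accepts in {0, 2}. In every reachable pair the two components are either both accepting — (p1, 0), (p3, 2) — or both non-accepting, so no string is accepted by exactly one of the machines: L(R) \ L(S) and L(S) \ L(R) are both empty.
Hence every string is accepted by R iff it is accepted by S, and the two languages coincide.

Yes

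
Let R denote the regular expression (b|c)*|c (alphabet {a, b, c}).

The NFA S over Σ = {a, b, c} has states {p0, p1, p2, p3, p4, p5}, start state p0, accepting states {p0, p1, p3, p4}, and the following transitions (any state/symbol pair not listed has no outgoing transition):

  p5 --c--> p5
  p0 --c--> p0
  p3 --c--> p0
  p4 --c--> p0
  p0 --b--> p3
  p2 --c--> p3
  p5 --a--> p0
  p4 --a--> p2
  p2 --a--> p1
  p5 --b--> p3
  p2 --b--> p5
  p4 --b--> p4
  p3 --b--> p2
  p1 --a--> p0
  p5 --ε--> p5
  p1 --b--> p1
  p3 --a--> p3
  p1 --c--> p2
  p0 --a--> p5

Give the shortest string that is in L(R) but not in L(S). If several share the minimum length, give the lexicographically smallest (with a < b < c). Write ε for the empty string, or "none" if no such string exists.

The string bb is accepted by R but not by S.
No shorter string lies in the difference, and bb is the lexicographically first length-2 string in L(R) \ L(S).

bb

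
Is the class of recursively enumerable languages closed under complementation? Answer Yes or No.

If both L and its complement were r.e., running the two recognisers in parallel would decide L, so L would be recursive; but there are r.e. languages that are not recursive (e.g. the halting problem), and their complements are therefore not r.e.

No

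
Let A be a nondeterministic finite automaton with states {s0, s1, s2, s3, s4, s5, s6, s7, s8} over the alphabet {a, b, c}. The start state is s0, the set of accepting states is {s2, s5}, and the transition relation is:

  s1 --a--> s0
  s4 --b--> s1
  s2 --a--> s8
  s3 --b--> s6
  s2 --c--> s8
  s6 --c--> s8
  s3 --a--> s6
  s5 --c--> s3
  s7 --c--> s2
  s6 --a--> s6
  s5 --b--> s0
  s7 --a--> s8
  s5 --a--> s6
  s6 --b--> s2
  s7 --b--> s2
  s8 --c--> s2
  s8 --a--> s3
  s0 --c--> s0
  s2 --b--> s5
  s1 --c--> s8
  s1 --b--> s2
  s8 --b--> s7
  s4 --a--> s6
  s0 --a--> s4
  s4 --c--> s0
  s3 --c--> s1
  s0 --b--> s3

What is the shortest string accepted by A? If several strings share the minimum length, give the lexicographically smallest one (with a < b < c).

A breadth-first search from s0 reaches an accepting state first via the path s0 → s4 → s6 → s2 on input aab.
No string of length < 3 is accepted (BFS exhausts all shorter strings without reaching an accepting state), and aab is the lexicographically least accepting string of length 3.

aab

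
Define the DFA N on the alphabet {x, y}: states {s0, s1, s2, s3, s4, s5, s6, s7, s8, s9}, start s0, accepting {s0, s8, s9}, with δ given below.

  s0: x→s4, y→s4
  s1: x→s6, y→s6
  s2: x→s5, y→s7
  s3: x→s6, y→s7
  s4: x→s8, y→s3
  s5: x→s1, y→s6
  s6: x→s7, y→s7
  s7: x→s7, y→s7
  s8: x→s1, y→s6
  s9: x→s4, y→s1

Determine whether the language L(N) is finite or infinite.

The useful states (reachable from s0 and able to reach an accepting state) are {s0, s4, s8}.
Restricted to these states the transition graph has no cycle, so every accepting path has bounded length and L is finite.

finite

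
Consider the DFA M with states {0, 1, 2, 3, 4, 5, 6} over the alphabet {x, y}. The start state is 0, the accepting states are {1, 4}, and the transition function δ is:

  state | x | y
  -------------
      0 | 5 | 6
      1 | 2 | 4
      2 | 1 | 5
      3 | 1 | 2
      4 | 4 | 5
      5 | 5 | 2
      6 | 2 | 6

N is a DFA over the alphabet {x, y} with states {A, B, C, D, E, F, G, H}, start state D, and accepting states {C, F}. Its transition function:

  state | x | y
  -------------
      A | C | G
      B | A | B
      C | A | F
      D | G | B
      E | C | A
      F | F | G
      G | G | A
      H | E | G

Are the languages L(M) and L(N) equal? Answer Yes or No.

Yes

Exploring the product automaton M × N from the start pair (0, D), following both machines on each input symbol, reaches 6 state pairs: (0, D), (5, G), (6, B), (2, A), (1, C), (4, F).
M accepts in {1, 4} and N accepts in {C, F}. In every reachable pair the two components are either both accepting — (1, C), (4, F) — or both non-accepting, so no string is accepted by exactly one of the machines: L(M) \ L(N) and L(N) \ L(M) are both empty.
Hence every string is accepted by M iff it is accepted by N, and the two languages coincide.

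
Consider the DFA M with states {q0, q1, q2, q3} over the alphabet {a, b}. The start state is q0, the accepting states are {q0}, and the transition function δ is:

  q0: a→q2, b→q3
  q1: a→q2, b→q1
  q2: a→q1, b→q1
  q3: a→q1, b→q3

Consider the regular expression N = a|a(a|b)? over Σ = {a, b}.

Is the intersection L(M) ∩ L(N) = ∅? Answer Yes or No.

Yes

Converting the expression N to a DFA (subset construction, then merging equivalent states) gives the minimal DFA with states {n0, n1, n2, n3}, start state n0, accepting states {n1, n3} and transitions n0: a→n1, b→n2; n1: a→n3, b→n3; n2: a→n2, b→n2; n3: a→n2, b→n2.
Exploring the product automaton M × N from the start pair (q0, n0), following both machines on each input symbol, reaches 6 state pairs: (q0, n0), (q2, n1), (q3, n2), (q1, n3), (q1, n2), (q2, n2).
M accepts in {q0} and N accepts in {n1, n3}; no reachable pair has both components accepting, so no string drives both machines to acceptance simultaneously and L(M) ∩ L(N) = ∅.
So no string is accepted by both, and the intersection is empty.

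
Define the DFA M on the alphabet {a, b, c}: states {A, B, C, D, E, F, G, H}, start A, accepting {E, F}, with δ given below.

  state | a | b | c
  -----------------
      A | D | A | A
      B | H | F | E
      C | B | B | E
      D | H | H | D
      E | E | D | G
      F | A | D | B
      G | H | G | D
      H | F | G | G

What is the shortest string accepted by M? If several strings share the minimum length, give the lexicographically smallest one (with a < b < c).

A breadth-first search from A reaches an accepting state first via the path A → D → H → F on input aaa.
No string of length < 3 is accepted (BFS exhausts all shorter strings without reaching an accepting state), and aaa is the lexicographically least accepting string of length 3.

aaa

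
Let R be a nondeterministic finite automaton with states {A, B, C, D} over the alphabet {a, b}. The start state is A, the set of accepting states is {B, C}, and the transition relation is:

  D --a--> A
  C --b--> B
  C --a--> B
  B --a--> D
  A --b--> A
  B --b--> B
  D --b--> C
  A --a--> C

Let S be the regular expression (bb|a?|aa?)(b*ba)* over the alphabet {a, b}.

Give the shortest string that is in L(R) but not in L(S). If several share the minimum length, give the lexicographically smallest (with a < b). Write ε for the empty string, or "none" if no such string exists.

ab

The string ab is accepted by R but not by S.
No shorter string lies in the difference, and ab is the lexicographically first length-2 string in L(R) \ L(S).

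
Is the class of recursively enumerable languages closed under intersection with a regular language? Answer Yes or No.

First check the input against a DFA for the regular language; if it passes, run the recogniser for L and accept when it does.
So the recursively enumerable languages are closed under intersection with a regular language.

Yes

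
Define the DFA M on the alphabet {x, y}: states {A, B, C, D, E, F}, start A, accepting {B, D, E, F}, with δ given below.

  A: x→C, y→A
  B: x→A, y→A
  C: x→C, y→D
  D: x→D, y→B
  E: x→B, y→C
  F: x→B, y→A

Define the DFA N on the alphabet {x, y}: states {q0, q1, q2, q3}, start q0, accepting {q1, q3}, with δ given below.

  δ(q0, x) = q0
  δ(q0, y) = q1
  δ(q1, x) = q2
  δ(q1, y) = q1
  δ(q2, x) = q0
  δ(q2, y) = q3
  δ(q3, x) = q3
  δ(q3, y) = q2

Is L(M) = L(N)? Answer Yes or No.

No

The string xyx is accepted by M but rejected by N.
So L(M) ≠ L(N).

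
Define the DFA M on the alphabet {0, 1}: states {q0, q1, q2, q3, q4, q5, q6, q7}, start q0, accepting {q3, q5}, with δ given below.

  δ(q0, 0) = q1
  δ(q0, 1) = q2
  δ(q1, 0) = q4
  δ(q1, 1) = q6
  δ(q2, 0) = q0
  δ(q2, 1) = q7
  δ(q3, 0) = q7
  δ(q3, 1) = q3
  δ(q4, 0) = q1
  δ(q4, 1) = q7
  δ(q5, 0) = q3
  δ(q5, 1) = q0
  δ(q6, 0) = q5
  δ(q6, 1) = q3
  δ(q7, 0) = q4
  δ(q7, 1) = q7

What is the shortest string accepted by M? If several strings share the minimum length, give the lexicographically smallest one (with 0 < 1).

A breadth-first search from q0 reaches an accepting state first via the path q0 → q1 → q6 → q5 on input 010.
No string of length < 3 is accepted (BFS exhausts all shorter strings without reaching an accepting state), and 010 is the lexicographically least accepting string of length 3.

010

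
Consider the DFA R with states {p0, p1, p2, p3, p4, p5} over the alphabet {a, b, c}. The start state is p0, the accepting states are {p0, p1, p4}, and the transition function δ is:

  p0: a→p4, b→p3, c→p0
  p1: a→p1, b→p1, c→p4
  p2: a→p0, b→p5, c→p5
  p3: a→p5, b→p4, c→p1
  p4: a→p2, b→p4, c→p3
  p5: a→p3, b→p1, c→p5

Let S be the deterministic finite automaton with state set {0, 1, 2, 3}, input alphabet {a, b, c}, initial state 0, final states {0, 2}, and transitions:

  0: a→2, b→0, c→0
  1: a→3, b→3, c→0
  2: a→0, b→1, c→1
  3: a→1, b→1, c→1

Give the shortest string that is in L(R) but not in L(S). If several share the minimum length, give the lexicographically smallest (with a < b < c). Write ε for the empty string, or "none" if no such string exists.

The string ab is accepted by R but not by S.
No shorter string lies in the difference, and ab is the lexicographically first length-2 string in L(R) \ L(S).

ab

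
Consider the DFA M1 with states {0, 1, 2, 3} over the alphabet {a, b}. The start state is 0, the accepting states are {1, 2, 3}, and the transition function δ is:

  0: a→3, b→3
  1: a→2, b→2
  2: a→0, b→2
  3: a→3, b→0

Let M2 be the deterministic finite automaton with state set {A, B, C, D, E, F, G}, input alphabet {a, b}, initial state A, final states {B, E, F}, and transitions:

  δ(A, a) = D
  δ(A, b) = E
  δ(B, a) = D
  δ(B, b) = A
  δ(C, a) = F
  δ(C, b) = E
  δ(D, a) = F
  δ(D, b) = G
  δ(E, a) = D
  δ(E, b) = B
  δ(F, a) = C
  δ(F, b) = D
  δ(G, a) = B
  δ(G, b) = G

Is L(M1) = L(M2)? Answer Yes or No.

No

The string a is accepted by M1 but rejected by M2.
So L(M1) ≠ L(M2).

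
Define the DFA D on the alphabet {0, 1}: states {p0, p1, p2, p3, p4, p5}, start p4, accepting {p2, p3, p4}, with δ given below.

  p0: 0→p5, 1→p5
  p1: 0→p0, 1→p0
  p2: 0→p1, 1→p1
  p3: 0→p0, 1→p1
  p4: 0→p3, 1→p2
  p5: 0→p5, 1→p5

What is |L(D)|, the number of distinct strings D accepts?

The useful subgraph on states {p2, p3, p4} is acyclic, so L(D) is finite; the longest accepting path visits 2 useful states, giving maximum string length 1.
Counting accepting paths from p4 by length: 1 of length 0, 2 of length 1. Total 3.

3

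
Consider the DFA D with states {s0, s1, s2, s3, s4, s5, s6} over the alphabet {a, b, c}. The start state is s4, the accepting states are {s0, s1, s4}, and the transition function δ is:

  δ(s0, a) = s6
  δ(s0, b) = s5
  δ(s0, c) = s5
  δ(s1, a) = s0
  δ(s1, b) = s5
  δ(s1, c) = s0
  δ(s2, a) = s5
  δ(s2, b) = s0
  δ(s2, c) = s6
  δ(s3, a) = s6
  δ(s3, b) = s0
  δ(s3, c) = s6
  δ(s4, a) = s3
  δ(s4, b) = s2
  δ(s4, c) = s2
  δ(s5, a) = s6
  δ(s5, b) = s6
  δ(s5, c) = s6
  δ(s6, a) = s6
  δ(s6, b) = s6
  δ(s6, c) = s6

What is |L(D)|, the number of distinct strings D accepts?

4

The useful subgraph on states {s0, s2, s3, s4} is acyclic, so L(D) is finite; the longest accepting path visits 3 useful states, giving maximum string length 2.
Counting accepting paths from s4 by length: 1 of length 0, 3 of length 2. Total 4.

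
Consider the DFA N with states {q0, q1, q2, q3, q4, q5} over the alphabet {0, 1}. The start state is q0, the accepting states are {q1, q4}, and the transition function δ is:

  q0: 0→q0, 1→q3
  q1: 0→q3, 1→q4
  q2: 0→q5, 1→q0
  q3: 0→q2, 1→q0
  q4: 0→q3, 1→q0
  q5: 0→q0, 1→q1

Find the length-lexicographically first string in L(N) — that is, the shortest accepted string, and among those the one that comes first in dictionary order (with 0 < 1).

A breadth-first search from q0 reaches an accepting state first via the path q0 → q3 → q2 → q5 → q1 on input 1001.
No string of length < 4 is accepted (BFS exhausts all shorter strings without reaching an accepting state), and 1001 is the lexicographically least accepting string of length 4.

1001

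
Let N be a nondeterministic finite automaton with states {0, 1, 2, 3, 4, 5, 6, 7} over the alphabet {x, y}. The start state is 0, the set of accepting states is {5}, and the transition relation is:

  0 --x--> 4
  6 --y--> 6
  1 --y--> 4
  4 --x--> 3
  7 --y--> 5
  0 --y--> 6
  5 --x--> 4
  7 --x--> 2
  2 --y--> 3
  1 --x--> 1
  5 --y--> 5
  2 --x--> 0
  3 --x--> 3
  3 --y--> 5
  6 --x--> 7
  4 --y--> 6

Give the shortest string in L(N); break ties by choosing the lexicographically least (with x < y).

A breadth-first search from 0 reaches an accepting state first via the path 0 → 4 → 3 → 5 on input xxy.
No string of length < 3 is accepted (BFS exhausts all shorter strings without reaching an accepting state), and xxy is the lexicographically least accepting string of length 3.

xxy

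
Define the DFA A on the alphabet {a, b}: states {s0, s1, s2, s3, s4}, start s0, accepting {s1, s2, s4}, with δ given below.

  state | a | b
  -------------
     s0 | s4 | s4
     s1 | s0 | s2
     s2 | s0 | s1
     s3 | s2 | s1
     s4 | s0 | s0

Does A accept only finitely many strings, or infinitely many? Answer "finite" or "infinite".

State s0 is reachable from the start and can reach an accepting state, and it lies on the cycle s0 → s4 → s0.
Traversing that cycle any number of times yields accepted strings of unbounded length, so the language is infinite.

infinite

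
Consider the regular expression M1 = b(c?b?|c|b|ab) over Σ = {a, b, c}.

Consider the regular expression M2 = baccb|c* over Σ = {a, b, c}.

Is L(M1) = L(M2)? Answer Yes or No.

No

The string b is accepted by M1 but rejected by M2.
So L(M1) ≠ L(M2).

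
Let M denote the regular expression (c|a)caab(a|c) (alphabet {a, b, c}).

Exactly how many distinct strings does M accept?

4

The expression has no Kleene star, so L(M) is finite. Expanding the alternatives gives {acaaba, acaabc, ccaaba, ccaabc}.
That is 4 of length 6: 4 strings in all.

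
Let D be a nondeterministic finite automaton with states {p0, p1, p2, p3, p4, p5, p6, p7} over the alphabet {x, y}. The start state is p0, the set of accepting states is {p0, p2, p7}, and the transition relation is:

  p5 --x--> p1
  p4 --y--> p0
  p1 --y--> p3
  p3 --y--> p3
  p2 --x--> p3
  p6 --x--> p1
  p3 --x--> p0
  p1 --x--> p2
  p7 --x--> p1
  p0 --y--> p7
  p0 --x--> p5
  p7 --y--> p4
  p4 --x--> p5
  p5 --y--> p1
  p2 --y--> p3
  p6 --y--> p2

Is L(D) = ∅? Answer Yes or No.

The empty string ε is accepted: the run p0 ends in the accepting state p0.
Since at least one string is accepted, L(D) is not empty.

No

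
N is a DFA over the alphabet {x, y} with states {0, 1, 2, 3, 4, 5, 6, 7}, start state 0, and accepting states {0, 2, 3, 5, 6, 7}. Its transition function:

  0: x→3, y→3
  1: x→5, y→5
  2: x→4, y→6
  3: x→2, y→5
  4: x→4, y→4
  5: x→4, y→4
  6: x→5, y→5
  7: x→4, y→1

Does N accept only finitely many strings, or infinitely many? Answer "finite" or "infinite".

The useful states (reachable from 0 and able to reach an accepting state) are {0, 2, 3, 5, 6}.
Restricted to these states the transition graph has no cycle, so every accepting path has bounded length and L is finite.

finite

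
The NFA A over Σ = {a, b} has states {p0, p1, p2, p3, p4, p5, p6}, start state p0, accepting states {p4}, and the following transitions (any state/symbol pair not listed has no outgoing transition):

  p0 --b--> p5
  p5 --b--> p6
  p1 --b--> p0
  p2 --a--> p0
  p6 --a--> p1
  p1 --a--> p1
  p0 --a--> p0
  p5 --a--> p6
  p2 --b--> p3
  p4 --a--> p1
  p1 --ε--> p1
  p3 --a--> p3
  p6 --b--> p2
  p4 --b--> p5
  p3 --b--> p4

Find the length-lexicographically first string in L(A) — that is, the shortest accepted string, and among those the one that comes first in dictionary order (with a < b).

babbb

A breadth-first search from p0 reaches an accepting state first via the path p0 → p5 → p6 → p2 → p3 → p4 on input babbb.
No string of length < 5 is accepted (BFS exhausts all shorter strings without reaching an accepting state), and babbb is the lexicographically least accepting string of length 5.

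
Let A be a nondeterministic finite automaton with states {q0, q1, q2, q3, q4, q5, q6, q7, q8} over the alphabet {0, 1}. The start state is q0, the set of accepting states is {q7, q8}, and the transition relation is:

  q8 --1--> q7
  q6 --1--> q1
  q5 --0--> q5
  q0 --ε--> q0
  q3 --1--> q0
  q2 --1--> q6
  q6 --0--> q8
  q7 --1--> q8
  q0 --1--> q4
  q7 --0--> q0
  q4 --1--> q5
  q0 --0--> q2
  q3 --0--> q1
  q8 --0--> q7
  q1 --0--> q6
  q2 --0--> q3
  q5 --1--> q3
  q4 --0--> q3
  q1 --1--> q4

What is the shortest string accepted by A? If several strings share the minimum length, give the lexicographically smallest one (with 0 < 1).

A breadth-first search from q0 reaches an accepting state first via the path q0 → q2 → q6 → q8 on input 010.
No string of length < 3 is accepted (BFS exhausts all shorter strings without reaching an accepting state), and 010 is the lexicographically least accepting string of length 3.

010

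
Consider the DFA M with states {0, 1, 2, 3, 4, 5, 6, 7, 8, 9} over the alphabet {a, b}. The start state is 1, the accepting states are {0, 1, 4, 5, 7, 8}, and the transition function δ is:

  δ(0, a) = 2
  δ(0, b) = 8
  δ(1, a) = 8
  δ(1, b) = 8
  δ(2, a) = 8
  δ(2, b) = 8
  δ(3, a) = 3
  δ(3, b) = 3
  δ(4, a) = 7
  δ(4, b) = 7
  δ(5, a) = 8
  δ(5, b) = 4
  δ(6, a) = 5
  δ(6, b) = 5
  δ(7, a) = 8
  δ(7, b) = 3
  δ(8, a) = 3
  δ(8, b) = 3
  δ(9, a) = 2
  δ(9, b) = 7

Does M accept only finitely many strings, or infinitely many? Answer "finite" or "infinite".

The useful states (reachable from 1 and able to reach an accepting state) are {1, 8}.
Restricted to these states the transition graph has no cycle, so every accepting path has bounded length and L is finite.

finite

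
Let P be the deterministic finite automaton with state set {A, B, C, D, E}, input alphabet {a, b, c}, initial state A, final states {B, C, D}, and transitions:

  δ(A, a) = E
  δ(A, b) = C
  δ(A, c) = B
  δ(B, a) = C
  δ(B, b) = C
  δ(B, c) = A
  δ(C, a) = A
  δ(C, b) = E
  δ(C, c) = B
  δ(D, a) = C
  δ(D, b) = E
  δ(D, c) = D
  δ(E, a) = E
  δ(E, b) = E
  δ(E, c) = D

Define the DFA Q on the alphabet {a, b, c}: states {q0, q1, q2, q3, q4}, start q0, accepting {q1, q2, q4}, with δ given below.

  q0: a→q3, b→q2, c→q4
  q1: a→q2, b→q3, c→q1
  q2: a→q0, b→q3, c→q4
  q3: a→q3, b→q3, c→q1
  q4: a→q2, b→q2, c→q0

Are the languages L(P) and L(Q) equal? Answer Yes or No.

Yes

Exploring the product automaton P × Q from the start pair (A, q0), following both machines on each input symbol, reaches 5 state pairs: (A, q0), (E, q3), (C, q2), (B, q4), (D, q1).
P accepts in {B, C, D} and Q accepts in {q1, q2, q4}. In every reachable pair the two components are either both accepting — (C, q2), (B, q4), (D, q1) — or both non-accepting, so no string is accepted by exactly one of the machines: L(P) \ L(Q) and L(Q) \ L(P) are both empty.
Hence every string is accepted by P iff it is accepted by Q, and the two languages coincide.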